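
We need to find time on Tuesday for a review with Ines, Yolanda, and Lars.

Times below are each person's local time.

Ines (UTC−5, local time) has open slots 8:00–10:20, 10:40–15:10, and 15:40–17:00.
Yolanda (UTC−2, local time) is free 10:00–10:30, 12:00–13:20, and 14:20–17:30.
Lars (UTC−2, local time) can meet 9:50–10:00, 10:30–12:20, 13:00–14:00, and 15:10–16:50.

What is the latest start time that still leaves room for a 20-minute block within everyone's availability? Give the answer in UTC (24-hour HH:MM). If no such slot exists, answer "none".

18:30

Ines → UTC: 13:00–15:20, 15:40–20:10, 20:40–22:00.
Yolanda → UTC: 12:00–12:30, 14:00–15:20, 16:20–19:30.
Lars → UTC: 11:50–12:00, 12:30–14:20, 15:00–16:00, 17:10–18:50.
Ines ∩ Yolanda: 14:00–15:20, 16:20–19:30.
Ines ∩ Yolanda ∩ Lars: 14:00–14:20, 15:00–15:20, 17:10–18:50.
Windows ≥ 20 min: 14:00–14:20, 15:00–15:20, 17:10–18:50.
Latest start in the last window 17:10–18:50 is 18:50 − 20 min = 18:30.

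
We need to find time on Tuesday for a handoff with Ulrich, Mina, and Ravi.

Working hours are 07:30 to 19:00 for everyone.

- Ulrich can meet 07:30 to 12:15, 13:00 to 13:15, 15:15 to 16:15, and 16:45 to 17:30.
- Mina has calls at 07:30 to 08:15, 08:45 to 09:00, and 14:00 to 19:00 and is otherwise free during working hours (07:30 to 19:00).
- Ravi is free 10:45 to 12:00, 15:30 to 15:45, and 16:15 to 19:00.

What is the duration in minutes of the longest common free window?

75 minutes

Mina free within 07:30–19:00: 08:15–08:45, 09:00–14:00.
Ulrich ∩ Mina: 08:15–08:45, 09:00–12:15, 13:00–13:15.
Ulrich ∩ Mina ∩ Ravi: 10:45–12:00.
Single common window of 75 minutes.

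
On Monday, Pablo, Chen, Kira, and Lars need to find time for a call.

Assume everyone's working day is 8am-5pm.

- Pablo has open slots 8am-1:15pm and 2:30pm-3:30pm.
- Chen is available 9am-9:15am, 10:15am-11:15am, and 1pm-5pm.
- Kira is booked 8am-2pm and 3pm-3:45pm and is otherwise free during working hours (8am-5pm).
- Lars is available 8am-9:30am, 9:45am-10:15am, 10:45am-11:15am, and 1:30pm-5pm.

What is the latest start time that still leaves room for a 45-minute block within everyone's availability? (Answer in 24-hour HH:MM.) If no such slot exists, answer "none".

none

Kira free within 08:00–17:00: 14:00–15:00, 15:45–17:00.
Pablo ∩ Chen: 09:00–09:15, 10:15–11:15, 13:00–13:15, 14:30–15:30.
Pablo ∩ Chen ∩ Kira: 14:30–15:00.
Pablo ∩ Chen ∩ Kira ∩ Lars: 14:30–15:00.
Windows ≥ 45 min: (none).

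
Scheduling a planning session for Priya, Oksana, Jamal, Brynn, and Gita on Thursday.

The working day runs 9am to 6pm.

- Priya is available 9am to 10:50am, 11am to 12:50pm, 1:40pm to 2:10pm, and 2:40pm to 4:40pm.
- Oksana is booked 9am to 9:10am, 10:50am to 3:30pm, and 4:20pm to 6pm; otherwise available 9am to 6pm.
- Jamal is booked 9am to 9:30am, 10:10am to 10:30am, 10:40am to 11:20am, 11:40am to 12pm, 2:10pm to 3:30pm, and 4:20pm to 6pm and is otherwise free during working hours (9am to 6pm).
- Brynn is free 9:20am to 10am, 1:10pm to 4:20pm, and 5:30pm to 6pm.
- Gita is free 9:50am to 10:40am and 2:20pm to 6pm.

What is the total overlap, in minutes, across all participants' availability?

Oksana free within 09:00–18:00: 09:10–10:50, 15:30–16:20.
Jamal free within 09:00–18:00: 09:30–10:10, 10:30–10:40, 11:20–11:40, 12:00–14:10, 15:30–16:20.
Priya ∩ Oksana: 09:10–10:50, 15:30–16:20.
Priya ∩ Oksana ∩ Jamal: 09:30–10:10, 10:30–10:40, 15:30–16:20.
Priya ∩ Oksana ∩ Jamal ∩ Brynn: 09:30–10:00, 15:30–16:20.
Priya ∩ Oksana ∩ Jamal ∩ Brynn ∩ Gita: 09:50–10:00, 15:30–16:20.
Total common minutes: 10 + 50 = 60.

60 minutes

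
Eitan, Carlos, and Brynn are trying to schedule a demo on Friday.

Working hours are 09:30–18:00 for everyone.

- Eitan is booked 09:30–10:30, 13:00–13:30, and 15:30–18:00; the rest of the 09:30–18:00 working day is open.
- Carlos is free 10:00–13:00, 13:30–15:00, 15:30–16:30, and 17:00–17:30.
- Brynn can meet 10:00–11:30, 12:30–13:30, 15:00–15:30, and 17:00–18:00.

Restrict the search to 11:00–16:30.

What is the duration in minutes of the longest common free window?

30 minutes

Eitan free within 09:30–18:00: 10:30–13:00, 13:30–15:30.
Eitan ∩ Carlos: 10:30–13:00, 13:30–15:00.
Eitan ∩ Carlos ∩ Brynn: 10:30–11:30, 12:30–13:00.
Restricted to 11:00–16:30: 11:00–11:30, 12:30–13:00.
Common window lengths: 30, 30 min; longest is 30.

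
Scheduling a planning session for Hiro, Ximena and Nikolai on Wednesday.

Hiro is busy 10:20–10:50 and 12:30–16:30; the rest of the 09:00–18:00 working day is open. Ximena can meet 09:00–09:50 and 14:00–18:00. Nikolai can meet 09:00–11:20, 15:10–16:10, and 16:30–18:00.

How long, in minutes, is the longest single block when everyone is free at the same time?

Hiro free within 09:00–18:00: 09:00–10:20, 10:50–12:30, 16:30–18:00.
Hiro ∩ Ximena: 09:00–09:50, 16:30–18:00.
Hiro ∩ Ximena ∩ Nikolai: 09:00–09:50, 16:30–18:00.
Common window lengths: 50, 90 min; longest is 90.

90 minutes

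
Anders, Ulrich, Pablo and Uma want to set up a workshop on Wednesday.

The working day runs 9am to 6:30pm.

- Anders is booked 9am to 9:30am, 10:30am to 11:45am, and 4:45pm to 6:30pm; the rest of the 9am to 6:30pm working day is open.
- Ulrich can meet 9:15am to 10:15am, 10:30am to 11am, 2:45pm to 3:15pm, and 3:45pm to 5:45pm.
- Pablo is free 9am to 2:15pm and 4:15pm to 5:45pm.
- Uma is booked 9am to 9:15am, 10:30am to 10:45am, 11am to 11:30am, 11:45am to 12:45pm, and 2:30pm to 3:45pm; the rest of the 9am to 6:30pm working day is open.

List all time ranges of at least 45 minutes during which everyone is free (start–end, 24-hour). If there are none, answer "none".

09:30–10:15

Anders free within 09:00–18:30: 09:30–10:30, 11:45–16:45.
Uma free within 09:00–18:30: 09:15–10:30, 10:45–11:00, 11:30–11:45, 12:45–14:30, 15:45–18:30.
Anders ∩ Ulrich: 09:30–10:15, 14:45–15:15, 15:45–16:45.
Anders ∩ Ulrich ∩ Pablo: 09:30–10:15, 16:15–16:45.
Anders ∩ Ulrich ∩ Pablo ∩ Uma: 09:30–10:15, 16:15–16:45.
Windows ≥ 45 min: 09:30–10:15.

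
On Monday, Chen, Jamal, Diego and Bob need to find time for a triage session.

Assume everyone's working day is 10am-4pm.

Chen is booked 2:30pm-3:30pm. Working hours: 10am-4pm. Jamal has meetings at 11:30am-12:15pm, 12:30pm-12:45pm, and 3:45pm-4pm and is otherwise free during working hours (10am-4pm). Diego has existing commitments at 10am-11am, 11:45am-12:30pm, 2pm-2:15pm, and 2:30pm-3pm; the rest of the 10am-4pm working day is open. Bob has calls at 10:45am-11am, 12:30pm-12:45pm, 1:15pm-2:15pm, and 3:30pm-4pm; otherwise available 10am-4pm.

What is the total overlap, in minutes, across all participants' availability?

75 minutes

Chen free within 10:00–16:00: 10:00–14:30, 15:30–16:00.
Jamal free within 10:00–16:00: 10:00–11:30, 12:15–12:30, 12:45–15:45.
Diego free within 10:00–16:00: 11:00–11:45, 12:30–14:00, 14:15–14:30, 15:00–16:00.
Bob free within 10:00–16:00: 10:00–10:45, 11:00–12:30, 12:45–13:15, 14:15–15:30.
Chen ∩ Jamal: 10:00–11:30, 12:15–12:30, 12:45–14:30, 15:30–15:45.
Chen ∩ Jamal ∩ Diego: 11:00–11:30, 12:45–14:00, 14:15–14:30, 15:30–15:45.
Chen ∩ Jamal ∩ Diego ∩ Bob: 11:00–11:30, 12:45–13:15, 14:15–14:30.
Total common minutes: 30 + 30 + 15 = 75.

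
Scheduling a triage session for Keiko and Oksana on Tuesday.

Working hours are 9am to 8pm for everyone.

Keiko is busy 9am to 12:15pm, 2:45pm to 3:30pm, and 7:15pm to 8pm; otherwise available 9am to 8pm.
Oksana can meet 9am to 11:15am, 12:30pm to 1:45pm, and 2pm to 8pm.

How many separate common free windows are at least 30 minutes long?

Keiko free within 09:00–20:00: 12:15–14:45, 15:30–19:15.
Keiko ∩ Oksana: 12:30–13:45, 14:00–14:45, 15:30–19:15.
Windows ≥ 30 min: 12:30–13:45, 14:00–14:45, 15:30–19:15.
That's 3 windows.

3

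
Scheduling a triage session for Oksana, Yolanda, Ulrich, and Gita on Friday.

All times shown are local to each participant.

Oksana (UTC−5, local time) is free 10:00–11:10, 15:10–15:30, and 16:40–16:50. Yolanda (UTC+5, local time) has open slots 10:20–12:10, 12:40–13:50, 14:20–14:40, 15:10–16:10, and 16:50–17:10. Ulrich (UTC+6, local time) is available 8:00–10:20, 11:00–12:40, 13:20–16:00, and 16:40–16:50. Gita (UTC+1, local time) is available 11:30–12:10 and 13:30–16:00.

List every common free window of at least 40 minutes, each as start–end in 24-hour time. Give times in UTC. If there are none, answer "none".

Oksana → UTC: 15:00–16:10, 20:10–20:30, 21:40–21:50.
Yolanda → UTC: 05:20–07:10, 07:40–08:50, 09:20–09:40, 10:10–11:10, 11:50–12:10.
Ulrich → UTC: 02:00–04:20, 05:00–06:40, 07:20–10:00, 10:40–10:50.
Gita → UTC: 10:30–11:10, 12:30–15:00.
Oksana ∩ Yolanda: (none).
Oksana ∩ Yolanda ∩ Ulrich: (none).
Oksana ∩ Yolanda ∩ Ulrich ∩ Gita: (none).
Windows ≥ 40 min: (none).

none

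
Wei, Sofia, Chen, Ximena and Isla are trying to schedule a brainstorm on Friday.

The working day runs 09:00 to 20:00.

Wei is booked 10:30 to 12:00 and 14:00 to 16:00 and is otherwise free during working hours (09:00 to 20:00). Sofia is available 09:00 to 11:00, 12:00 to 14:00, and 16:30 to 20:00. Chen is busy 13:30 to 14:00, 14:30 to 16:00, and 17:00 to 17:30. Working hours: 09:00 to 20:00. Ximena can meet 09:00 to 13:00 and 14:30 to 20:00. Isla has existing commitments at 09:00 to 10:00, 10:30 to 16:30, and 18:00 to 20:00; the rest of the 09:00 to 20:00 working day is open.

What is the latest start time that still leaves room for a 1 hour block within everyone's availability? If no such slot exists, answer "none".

Wei free within 09:00–20:00: 09:00–10:30, 12:00–14:00, 16:00–20:00.
Chen free within 09:00–20:00: 09:00–13:30, 14:00–14:30, 16:00–17:00, 17:30–20:00.
Isla free within 09:00–20:00: 10:00–10:30, 16:30–18:00.
Wei ∩ Sofia: 09:00–10:30, 12:00–14:00, 16:30–20:00.
Wei ∩ Sofia ∩ Chen: 09:00–10:30, 12:00–13:30, 16:30–17:00, 17:30–20:00.
Wei ∩ Sofia ∩ Chen ∩ Ximena: 09:00–10:30, 12:00–13:00, 16:30–17:00, 17:30–20:00.
Wei ∩ Sofia ∩ Chen ∩ Ximena ∩ Isla: 10:00–10:30, 16:30–17:00, 17:30–18:00.
Windows ≥ 60 min: (none).

none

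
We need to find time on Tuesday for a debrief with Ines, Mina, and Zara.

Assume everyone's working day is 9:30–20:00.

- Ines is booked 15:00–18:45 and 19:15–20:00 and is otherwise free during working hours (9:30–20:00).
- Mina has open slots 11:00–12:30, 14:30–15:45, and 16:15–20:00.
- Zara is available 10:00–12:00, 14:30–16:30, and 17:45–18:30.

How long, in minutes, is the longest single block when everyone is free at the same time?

60 minutes

Ines free within 09:30–20:00: 09:30–15:00, 18:45–19:15.
Ines ∩ Mina: 11:00–12:30, 14:30–15:00, 18:45–19:15.
Ines ∩ Mina ∩ Zara: 11:00–12:00, 14:30–15:00.
Common window lengths: 60, 30 min; longest is 60.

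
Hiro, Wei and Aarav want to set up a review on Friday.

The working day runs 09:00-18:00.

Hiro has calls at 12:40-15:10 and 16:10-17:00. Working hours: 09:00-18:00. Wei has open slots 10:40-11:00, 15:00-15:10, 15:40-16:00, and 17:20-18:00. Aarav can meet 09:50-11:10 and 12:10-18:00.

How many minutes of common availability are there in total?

Hiro free within 09:00–18:00: 09:00–12:40, 15:10–16:10, 17:00–18:00.
Hiro ∩ Wei: 10:40–11:00, 15:40–16:00, 17:20–18:00.
Hiro ∩ Wei ∩ Aarav: 10:40–11:00, 15:40–16:00, 17:20–18:00.
Total common minutes: 20 + 20 + 40 = 80.

80 minutes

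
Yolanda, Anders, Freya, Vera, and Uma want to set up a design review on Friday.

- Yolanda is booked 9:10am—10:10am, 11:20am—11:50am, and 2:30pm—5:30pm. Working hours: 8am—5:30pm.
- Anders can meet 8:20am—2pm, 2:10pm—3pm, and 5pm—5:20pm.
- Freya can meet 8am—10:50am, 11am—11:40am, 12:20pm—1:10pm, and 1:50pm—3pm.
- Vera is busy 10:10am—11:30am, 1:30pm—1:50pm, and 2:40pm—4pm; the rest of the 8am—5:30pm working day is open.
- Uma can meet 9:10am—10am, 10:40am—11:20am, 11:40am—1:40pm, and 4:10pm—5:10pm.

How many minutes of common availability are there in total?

Yolanda free within 08:00–17:30: 08:00–09:10, 10:10–11:20, 11:50–14:30.
Vera free within 08:00–17:30: 08:00–10:10, 11:30–13:30, 13:50–14:40, 16:00–17:30.
Yolanda ∩ Anders: 08:20–09:10, 10:10–11:20, 11:50–14:00, 14:10–14:30.
Yolanda ∩ Anders ∩ Freya: 08:20–09:10, 10:10–10:50, 11:00–11:20, 12:20–13:10, 13:50–14:00, 14:10–14:30.
Yolanda ∩ Anders ∩ Freya ∩ Vera: 08:20–09:10, 12:20–13:10, 13:50–14:00, 14:10–14:30.
Yolanda ∩ Anders ∩ Freya ∩ Vera ∩ Uma: 12:20–13:10.
Total common minutes: 50.

50 minutes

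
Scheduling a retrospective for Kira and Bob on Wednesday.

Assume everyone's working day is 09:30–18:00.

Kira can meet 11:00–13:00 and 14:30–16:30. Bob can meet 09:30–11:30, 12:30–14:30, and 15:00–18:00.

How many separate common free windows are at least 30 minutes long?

Kira ∩ Bob: 11:00–11:30, 12:30–13:00, 15:00–16:30.
Windows ≥ 30 min: 11:00–11:30, 12:30–13:00, 15:00–16:30.
That's 3 windows.

3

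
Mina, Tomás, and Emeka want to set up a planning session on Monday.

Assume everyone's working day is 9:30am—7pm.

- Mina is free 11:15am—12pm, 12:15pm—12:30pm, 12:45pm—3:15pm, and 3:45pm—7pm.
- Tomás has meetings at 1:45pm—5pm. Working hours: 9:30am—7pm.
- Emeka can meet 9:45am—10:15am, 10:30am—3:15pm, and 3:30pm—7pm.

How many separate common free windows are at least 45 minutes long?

Tomás free within 09:30–19:00: 09:30–13:45, 17:00–19:00.
Mina ∩ Tomás: 11:15–12:00, 12:15–12:30, 12:45–13:45, 17:00–19:00.
Mina ∩ Tomás ∩ Emeka: 11:15–12:00, 12:15–12:30, 12:45–13:45, 17:00–19:00.
Windows ≥ 45 min: 11:15–12:00, 12:45–13:45, 17:00–19:00.
That's 3 windows.

3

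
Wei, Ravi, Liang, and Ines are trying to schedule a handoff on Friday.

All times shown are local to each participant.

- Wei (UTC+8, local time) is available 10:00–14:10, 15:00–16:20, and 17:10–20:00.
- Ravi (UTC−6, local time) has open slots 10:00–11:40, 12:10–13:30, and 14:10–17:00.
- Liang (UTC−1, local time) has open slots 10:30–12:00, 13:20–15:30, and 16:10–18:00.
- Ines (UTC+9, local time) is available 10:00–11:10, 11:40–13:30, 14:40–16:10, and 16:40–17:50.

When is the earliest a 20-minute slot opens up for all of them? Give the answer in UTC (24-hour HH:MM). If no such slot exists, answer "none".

Wei → UTC: 02:00–06:10, 07:00–08:20, 09:10–12:00.
Ravi → UTC: 16:00–17:40, 18:10–19:30, 20:10–23:00.
Liang → UTC: 11:30–13:00, 14:20–16:30, 17:10–19:00.
Ines → UTC: 01:00–02:10, 02:40–04:30, 05:40–07:10, 07:40–08:50.
Wei ∩ Ravi: (none).
Wei ∩ Ravi ∩ Liang: (none).
Wei ∩ Ravi ∩ Liang ∩ Ines: (none).
Windows ≥ 20 min: (none).

none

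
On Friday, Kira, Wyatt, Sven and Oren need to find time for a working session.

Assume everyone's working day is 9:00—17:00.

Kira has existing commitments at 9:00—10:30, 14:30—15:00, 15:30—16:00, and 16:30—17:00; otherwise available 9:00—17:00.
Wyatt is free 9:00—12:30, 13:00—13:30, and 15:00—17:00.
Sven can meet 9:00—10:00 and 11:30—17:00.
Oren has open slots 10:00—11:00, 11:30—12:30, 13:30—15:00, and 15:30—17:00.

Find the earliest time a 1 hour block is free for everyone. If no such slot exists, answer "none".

11:30

Kira free within 09:00–17:00: 10:30–14:30, 15:00–15:30, 16:00–16:30.
Kira ∩ Wyatt: 10:30–12:30, 13:00–13:30, 15:00–15:30, 16:00–16:30.
Kira ∩ Wyatt ∩ Sven: 11:30–12:30, 13:00–13:30, 15:00–15:30, 16:00–16:30.
Kira ∩ Wyatt ∩ Sven ∩ Oren: 11:30–12:30, 16:00–16:30.
Windows ≥ 60 min: 11:30–12:30.
Earliest such window starts at 11:30.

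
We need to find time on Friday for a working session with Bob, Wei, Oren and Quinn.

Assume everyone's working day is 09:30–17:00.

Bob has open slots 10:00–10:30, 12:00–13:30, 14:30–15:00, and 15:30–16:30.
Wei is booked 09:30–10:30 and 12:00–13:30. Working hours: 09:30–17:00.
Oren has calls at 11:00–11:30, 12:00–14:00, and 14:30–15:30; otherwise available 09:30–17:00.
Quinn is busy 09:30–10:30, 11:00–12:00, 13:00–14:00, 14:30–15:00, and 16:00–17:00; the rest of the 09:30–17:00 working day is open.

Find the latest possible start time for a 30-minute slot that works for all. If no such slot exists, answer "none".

Wei free within 09:30–17:00: 10:30–12:00, 13:30–17:00.
Oren free within 09:30–17:00: 09:30–11:00, 11:30–12:00, 14:00–14:30, 15:30–17:00.
Quinn free within 09:30–17:00: 10:30–11:00, 12:00–13:00, 14:00–14:30, 15:00–16:00.
Bob ∩ Wei: 14:30–15:00, 15:30–16:30.
Bob ∩ Wei ∩ Oren: 15:30–16:30.
Bob ∩ Wei ∩ Oren ∩ Quinn: 15:30–16:00.
Windows ≥ 30 min: 15:30–16:00.
Latest start in the last window 15:30–16:00 is 16:00 − 30 min = 15:30.

15:30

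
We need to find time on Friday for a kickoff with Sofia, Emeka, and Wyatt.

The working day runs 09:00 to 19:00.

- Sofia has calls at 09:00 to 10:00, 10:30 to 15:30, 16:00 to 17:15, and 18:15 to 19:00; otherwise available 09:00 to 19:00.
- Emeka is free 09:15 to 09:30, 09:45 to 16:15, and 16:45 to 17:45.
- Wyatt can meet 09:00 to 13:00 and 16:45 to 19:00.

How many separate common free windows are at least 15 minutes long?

2

Sofia free within 09:00–19:00: 10:00–10:30, 15:30–16:00, 17:15–18:15.
Sofia ∩ Emeka: 10:00–10:30, 15:30–16:00, 17:15–17:45.
Sofia ∩ Emeka ∩ Wyatt: 10:00–10:30, 17:15–17:45.
Windows ≥ 15 min: 10:00–10:30, 17:15–17:45.
That's 2 windows.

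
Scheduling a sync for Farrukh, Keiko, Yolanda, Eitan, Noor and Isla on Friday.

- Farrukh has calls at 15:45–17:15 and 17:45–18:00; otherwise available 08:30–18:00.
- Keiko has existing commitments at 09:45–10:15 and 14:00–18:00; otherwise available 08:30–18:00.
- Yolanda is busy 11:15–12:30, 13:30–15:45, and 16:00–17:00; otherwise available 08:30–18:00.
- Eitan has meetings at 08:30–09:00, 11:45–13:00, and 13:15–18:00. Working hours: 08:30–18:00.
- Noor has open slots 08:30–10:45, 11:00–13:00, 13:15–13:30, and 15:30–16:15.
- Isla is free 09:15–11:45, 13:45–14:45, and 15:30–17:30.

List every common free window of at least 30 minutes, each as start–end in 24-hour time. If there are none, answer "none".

09:15–09:45, 10:15–10:45

Farrukh free within 08:30–18:00: 08:30–15:45, 17:15–17:45.
Keiko free within 08:30–18:00: 08:30–09:45, 10:15–14:00.
Yolanda free within 08:30–18:00: 08:30–11:15, 12:30–13:30, 15:45–16:00, 17:00–18:00.
Eitan free within 08:30–18:00: 09:00–11:45, 13:00–13:15.
Farrukh ∩ Keiko: 08:30–09:45, 10:15–14:00.
Farrukh ∩ Keiko ∩ Yolanda: 08:30–09:45, 10:15–11:15, 12:30–13:30.
Farrukh ∩ Keiko ∩ Yolanda ∩ Eitan: 09:00–09:45, 10:15–11:15, 13:00–13:15.
Farrukh ∩ Keiko ∩ Yolanda ∩ Eitan ∩ Noor: 09:00–09:45, 10:15–10:45, 11:00–11:15.
Farrukh ∩ Keiko ∩ Yolanda ∩ Eitan ∩ Noor ∩ Isla: 09:15–09:45, 10:15–10:45, 11:00–11:15.
Windows ≥ 30 min: 09:15–09:45, 10:15–10:45.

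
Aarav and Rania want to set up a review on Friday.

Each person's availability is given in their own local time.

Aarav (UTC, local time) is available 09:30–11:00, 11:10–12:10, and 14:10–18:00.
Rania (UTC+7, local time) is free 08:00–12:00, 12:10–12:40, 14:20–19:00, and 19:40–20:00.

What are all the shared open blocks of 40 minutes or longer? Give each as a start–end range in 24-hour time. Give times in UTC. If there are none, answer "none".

Aarav → UTC: 09:30–11:00, 11:10–12:10, 14:10–18:00.
Rania → UTC: 01:00–05:00, 05:10–05:40, 07:20–12:00, 12:40–13:00.
Aarav ∩ Rania: 09:30–11:00, 11:10–12:00.
Windows ≥ 40 min: 09:30–11:00, 11:10–12:00.

09:30–11:00, 11:10–12:00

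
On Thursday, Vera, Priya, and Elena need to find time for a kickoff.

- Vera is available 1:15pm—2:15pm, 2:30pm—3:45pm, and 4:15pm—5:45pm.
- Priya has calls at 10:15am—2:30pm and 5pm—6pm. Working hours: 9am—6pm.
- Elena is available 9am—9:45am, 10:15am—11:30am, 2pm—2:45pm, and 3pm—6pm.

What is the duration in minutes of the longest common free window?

Priya free within 09:00–18:00: 09:00–10:15, 14:30–17:00.
Vera ∩ Priya: 14:30–15:45, 16:15–17:00.
Vera ∩ Priya ∩ Elena: 14:30–14:45, 15:00–15:45, 16:15–17:00.
Common window lengths: 15, 45, 45 min; longest is 45.

45 minutes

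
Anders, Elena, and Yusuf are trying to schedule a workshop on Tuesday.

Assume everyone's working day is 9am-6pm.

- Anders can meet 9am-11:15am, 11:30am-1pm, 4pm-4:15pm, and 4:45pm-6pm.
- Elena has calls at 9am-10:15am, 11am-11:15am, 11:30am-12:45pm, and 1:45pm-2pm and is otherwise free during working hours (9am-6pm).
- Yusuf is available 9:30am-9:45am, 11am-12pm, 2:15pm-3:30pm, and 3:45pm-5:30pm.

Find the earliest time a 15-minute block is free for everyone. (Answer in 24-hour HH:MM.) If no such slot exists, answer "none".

Elena free within 09:00–18:00: 10:15–11:00, 11:15–11:30, 12:45–13:45, 14:00–18:00.
Anders ∩ Elena: 10:15–11:00, 12:45–13:00, 16:00–16:15, 16:45–18:00.
Anders ∩ Elena ∩ Yusuf: 16:00–16:15, 16:45–17:30.
Windows ≥ 15 min: 16:00–16:15, 16:45–17:30.
Earliest such window starts at 16:00.

16:00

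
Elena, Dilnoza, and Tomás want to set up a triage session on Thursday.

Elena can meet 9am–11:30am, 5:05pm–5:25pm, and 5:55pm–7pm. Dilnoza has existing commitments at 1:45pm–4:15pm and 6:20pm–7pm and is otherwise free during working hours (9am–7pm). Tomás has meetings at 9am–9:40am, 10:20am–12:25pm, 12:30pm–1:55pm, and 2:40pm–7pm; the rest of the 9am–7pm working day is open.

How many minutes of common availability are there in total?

Dilnoza free within 09:00–19:00: 09:00–13:45, 16:15–18:20.
Tomás free within 09:00–19:00: 09:40–10:20, 12:25–12:30, 13:55–14:40.
Elena ∩ Dilnoza: 09:00–11:30, 17:05–17:25, 17:55–18:20.
Elena ∩ Dilnoza ∩ Tomás: 09:40–10:20.
Total common minutes: 40.

40 minutes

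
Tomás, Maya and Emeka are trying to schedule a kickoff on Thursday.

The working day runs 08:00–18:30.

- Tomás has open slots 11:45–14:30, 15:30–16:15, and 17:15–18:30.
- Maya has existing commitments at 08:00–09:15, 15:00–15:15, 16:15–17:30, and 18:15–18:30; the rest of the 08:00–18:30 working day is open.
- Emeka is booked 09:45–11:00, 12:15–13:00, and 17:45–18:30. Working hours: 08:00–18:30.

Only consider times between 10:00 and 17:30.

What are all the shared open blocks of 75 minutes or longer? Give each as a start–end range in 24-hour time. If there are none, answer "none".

13:00–14:30

Maya free within 08:00–18:30: 09:15–15:00, 15:15–16:15, 17:30–18:15.
Emeka free within 08:00–18:30: 08:00–09:45, 11:00–12:15, 13:00–17:45.
Tomás ∩ Maya: 11:45–14:30, 15:30–16:15, 17:30–18:15.
Tomás ∩ Maya ∩ Emeka: 11:45–12:15, 13:00–14:30, 15:30–16:15, 17:30–17:45.
Restricted to 10:00–17:30: 11:45–12:15, 13:00–14:30, 15:30–16:15.
Windows ≥ 75 min: 13:00–14:30.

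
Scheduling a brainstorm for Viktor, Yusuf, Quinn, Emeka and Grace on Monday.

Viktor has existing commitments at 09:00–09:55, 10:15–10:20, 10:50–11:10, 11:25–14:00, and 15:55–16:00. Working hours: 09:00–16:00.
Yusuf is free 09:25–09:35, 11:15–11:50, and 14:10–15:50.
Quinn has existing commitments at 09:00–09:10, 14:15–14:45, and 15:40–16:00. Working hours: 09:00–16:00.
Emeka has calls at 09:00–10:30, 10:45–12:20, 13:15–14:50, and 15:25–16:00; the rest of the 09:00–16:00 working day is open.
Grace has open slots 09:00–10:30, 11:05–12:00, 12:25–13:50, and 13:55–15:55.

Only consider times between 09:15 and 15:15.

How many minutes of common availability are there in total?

25 minutes

Viktor free within 09:00–16:00: 09:55–10:15, 10:20–10:50, 11:10–11:25, 14:00–15:55.
Quinn free within 09:00–16:00: 09:10–14:15, 14:45–15:40.
Emeka free within 09:00–16:00: 10:30–10:45, 12:20–13:15, 14:50–15:25.
Viktor ∩ Yusuf: 11:15–11:25, 14:10–15:50.
Viktor ∩ Yusuf ∩ Quinn: 11:15–11:25, 14:10–14:15, 14:45–15:40.
Viktor ∩ Yusuf ∩ Quinn ∩ Emeka: 14:50–15:25.
Viktor ∩ Yusuf ∩ Quinn ∩ Emeka ∩ Grace: 14:50–15:25.
Restricted to 09:15–15:15: 14:50–15:15.
Total common minutes: 25.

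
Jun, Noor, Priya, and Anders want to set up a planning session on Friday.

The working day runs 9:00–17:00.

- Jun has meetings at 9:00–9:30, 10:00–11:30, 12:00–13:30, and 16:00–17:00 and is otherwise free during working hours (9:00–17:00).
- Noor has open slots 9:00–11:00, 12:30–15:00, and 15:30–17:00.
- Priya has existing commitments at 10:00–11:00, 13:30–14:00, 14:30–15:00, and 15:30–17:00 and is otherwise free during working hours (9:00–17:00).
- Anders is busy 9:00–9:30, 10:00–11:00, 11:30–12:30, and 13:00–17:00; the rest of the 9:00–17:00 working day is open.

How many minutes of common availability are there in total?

Jun free within 09:00–17:00: 09:30–10:00, 11:30–12:00, 13:30–16:00.
Priya free within 09:00–17:00: 09:00–10:00, 11:00–13:30, 14:00–14:30, 15:00–15:30.
Anders free within 09:00–17:00: 09:30–10:00, 11:00–11:30, 12:30–13:00.
Jun ∩ Noor: 09:30–10:00, 13:30–15:00, 15:30–16:00.
Jun ∩ Noor ∩ Priya: 09:30–10:00, 14:00–14:30.
Jun ∩ Noor ∩ Priya ∩ Anders: 09:30–10:00.
Total common minutes: 30.

30 minutes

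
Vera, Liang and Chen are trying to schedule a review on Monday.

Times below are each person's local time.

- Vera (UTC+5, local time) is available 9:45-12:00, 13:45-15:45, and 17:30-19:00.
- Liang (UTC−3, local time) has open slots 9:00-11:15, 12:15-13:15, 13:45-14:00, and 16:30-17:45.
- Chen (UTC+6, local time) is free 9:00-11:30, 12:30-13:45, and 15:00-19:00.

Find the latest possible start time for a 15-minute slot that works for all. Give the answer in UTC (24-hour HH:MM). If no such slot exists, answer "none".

Vera → UTC: 04:45–07:00, 08:45–10:45, 12:30–14:00.
Liang → UTC: 12:00–14:15, 15:15–16:15, 16:45–17:00, 19:30–20:45.
Chen → UTC: 03:00–05:30, 06:30–07:45, 09:00–13:00.
Vera ∩ Liang: 12:30–14:00.
Vera ∩ Liang ∩ Chen: 12:30–13:00.
Windows ≥ 15 min: 12:30–13:00.
Latest start in the last window 12:30–13:00 is 13:00 − 15 min = 12:45.

12:45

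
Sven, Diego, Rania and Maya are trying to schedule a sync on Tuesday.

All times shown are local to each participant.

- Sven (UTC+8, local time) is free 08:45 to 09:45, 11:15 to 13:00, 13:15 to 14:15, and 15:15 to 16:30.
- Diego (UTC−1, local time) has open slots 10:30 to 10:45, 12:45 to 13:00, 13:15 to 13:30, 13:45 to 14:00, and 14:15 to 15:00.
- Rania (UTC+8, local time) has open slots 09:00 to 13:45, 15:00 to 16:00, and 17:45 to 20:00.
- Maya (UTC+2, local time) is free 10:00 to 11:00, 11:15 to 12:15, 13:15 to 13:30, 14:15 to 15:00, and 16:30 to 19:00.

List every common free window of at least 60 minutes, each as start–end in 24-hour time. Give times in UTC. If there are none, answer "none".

Sven → UTC: 00:45–01:45, 03:15–05:00, 05:15–06:15, 07:15–08:30.
Diego → UTC: 11:30–11:45, 13:45–14:00, 14:15–14:30, 14:45–15:00, 15:15–16:00.
Rania → UTC: 01:00–05:45, 07:00–08:00, 09:45–12:00.
Maya → UTC: 08:00–09:00, 09:15–10:15, 11:15–11:30, 12:15–13:00, 14:30–17:00.
Sven ∩ Diego: (none).
Sven ∩ Diego ∩ Rania: (none).
Sven ∩ Diego ∩ Rania ∩ Maya: (none).
Windows ≥ 60 min: (none).

none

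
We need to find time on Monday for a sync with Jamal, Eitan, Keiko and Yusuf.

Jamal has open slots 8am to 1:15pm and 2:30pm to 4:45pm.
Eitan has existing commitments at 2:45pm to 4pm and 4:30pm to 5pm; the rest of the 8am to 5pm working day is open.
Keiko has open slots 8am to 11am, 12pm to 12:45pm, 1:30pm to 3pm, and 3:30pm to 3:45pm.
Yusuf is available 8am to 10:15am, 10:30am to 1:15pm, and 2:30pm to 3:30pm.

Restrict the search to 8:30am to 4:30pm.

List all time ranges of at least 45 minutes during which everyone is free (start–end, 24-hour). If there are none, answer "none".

08:30–10:15, 12:00–12:45

Eitan free within 08:00–17:00: 08:00–14:45, 16:00–16:30.
Jamal ∩ Eitan: 08:00–13:15, 14:30–14:45, 16:00–16:30.
Jamal ∩ Eitan ∩ Keiko: 08:00–11:00, 12:00–12:45, 14:30–14:45.
Jamal ∩ Eitan ∩ Keiko ∩ Yusuf: 08:00–10:15, 10:30–11:00, 12:00–12:45, 14:30–14:45.
Restricted to 08:30–16:30: 08:30–10:15, 10:30–11:00, 12:00–12:45, 14:30–14:45.
Windows ≥ 45 min: 08:30–10:15, 12:00–12:45.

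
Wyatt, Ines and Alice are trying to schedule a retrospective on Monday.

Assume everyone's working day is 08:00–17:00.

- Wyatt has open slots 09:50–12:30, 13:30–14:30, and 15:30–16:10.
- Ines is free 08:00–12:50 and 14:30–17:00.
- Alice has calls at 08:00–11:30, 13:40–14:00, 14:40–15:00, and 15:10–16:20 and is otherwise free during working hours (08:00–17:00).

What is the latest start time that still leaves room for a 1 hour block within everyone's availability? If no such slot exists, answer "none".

Alice free within 08:00–17:00: 11:30–13:40, 14:00–14:40, 15:00–15:10, 16:20–17:00.
Wyatt ∩ Ines: 09:50–12:30, 15:30–16:10.
Wyatt ∩ Ines ∩ Alice: 11:30–12:30.
Windows ≥ 60 min: 11:30–12:30.
Latest start in the last window 11:30–12:30 is 12:30 − 60 min = 11:30.

11:30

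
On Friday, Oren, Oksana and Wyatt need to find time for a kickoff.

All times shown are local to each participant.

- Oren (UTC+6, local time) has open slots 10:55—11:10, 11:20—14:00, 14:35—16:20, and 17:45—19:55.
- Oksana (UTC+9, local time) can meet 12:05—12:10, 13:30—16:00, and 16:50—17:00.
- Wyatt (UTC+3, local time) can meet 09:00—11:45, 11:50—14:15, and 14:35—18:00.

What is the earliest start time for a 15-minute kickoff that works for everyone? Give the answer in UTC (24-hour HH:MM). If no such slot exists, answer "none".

06:00

Oren → UTC: 04:55–05:10, 05:20–08:00, 08:35–10:20, 11:45–13:55.
Oksana → UTC: 03:05–03:10, 04:30–07:00, 07:50–08:00.
Wyatt → UTC: 06:00–08:45, 08:50–11:15, 11:35–15:00.
Oren ∩ Oksana: 04:55–05:10, 05:20–07:00, 07:50–08:00.
Oren ∩ Oksana ∩ Wyatt: 06:00–07:00, 07:50–08:00.
Windows ≥ 15 min: 06:00–07:00.
Earliest such window starts at 06:00.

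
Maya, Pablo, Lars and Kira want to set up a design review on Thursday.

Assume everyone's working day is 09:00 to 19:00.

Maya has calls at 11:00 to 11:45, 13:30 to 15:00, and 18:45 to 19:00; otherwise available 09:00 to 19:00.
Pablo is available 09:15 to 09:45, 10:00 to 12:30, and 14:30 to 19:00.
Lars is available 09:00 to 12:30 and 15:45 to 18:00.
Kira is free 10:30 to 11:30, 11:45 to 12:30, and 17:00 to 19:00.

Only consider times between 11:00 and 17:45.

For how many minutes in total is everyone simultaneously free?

90 minutes

Maya free within 09:00–19:00: 09:00–11:00, 11:45–13:30, 15:00–18:45.
Maya ∩ Pablo: 09:15–09:45, 10:00–11:00, 11:45–12:30, 15:00–18:45.
Maya ∩ Pablo ∩ Lars: 09:15–09:45, 10:00–11:00, 11:45–12:30, 15:45–18:00.
Maya ∩ Pablo ∩ Lars ∩ Kira: 10:30–11:00, 11:45–12:30, 17:00–18:00.
Restricted to 11:00–17:45: 11:45–12:30, 17:00–17:45.
Total common minutes: 45 + 45 = 90.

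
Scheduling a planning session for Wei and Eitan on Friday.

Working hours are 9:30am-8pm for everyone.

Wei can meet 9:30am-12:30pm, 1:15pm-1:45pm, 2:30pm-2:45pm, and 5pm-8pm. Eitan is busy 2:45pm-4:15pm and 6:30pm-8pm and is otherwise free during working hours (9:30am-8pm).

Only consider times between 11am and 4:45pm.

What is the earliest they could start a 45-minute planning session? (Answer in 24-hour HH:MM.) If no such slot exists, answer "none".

11:00

Eitan free within 09:30–20:00: 09:30–14:45, 16:15–18:30.
Wei ∩ Eitan: 09:30–12:30, 13:15–13:45, 14:30–14:45, 17:00–18:30.
Restricted to 11:00–16:45: 11:00–12:30, 13:15–13:45, 14:30–14:45.
Windows ≥ 45 min: 11:00–12:30.
Earliest such window starts at 11:00.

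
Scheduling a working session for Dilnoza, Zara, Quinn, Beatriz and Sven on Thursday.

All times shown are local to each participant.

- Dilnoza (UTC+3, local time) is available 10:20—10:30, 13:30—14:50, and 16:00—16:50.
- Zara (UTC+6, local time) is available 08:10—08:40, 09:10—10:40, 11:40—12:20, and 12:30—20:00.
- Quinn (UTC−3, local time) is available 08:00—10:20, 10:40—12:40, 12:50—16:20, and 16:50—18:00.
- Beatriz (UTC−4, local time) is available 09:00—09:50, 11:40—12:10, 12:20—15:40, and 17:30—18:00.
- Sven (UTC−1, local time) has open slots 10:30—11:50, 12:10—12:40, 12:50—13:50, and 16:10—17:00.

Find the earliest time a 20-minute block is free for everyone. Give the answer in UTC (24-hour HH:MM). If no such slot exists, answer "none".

Dilnoza → UTC: 07:20–07:30, 10:30–11:50, 13:00–13:50.
Zara → UTC: 02:10–02:40, 03:10–04:40, 05:40–06:20, 06:30–14:00.
Quinn → UTC: 11:00–13:20, 13:40–15:40, 15:50–19:20, 19:50–21:00.
Beatriz → UTC: 13:00–13:50, 15:40–16:10, 16:20–19:40, 21:30–22:00.
Sven → UTC: 11:30–12:50, 13:10–13:40, 13:50–14:50, 17:10–18:00.
Dilnoza ∩ Zara: 07:20–07:30, 10:30–11:50, 13:00–13:50.
Dilnoza ∩ Zara ∩ Quinn: 11:00–11:50, 13:00–13:20, 13:40–13:50.
Dilnoza ∩ Zara ∩ Quinn ∩ Beatriz: 13:00–13:20, 13:40–13:50.
Dilnoza ∩ Zara ∩ Quinn ∩ Beatriz ∩ Sven: 13:10–13:20.
Windows ≥ 20 min: (none).

none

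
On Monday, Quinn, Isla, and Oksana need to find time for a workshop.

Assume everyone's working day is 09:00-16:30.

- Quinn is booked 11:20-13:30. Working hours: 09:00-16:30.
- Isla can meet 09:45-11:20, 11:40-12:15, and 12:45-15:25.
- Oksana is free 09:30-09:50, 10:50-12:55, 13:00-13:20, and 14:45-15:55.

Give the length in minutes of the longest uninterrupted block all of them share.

Quinn free within 09:00–16:30: 09:00–11:20, 13:30–16:30.
Quinn ∩ Isla: 09:45–11:20, 13:30–15:25.
Quinn ∩ Isla ∩ Oksana: 09:45–09:50, 10:50–11:20, 14:45–15:25.
Common window lengths: 5, 30, 40 min; longest is 40.

40 minutes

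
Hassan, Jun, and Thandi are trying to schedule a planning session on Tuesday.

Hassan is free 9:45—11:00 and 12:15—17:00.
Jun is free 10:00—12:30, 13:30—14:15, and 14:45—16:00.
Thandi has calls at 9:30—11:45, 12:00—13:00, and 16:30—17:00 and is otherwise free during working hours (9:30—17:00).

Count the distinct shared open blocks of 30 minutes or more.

Thandi free within 09:30–17:00: 11:45–12:00, 13:00–16:30.
Hassan ∩ Jun: 10:00–11:00, 12:15–12:30, 13:30–14:15, 14:45–16:00.
Hassan ∩ Jun ∩ Thandi: 13:30–14:15, 14:45–16:00.
Windows ≥ 30 min: 13:30–14:15, 14:45–16:00.
That's 2 windows.

2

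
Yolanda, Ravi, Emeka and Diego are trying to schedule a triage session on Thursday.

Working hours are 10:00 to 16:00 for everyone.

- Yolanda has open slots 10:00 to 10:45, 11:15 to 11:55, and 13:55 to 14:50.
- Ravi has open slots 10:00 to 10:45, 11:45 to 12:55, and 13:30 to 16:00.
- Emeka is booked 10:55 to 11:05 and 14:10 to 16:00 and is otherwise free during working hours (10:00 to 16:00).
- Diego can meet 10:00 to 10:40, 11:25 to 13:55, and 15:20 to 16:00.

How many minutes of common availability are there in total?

Emeka free within 10:00–16:00: 10:00–10:55, 11:05–14:10.
Yolanda ∩ Ravi: 10:00–10:45, 11:45–11:55, 13:55–14:50.
Yolanda ∩ Ravi ∩ Emeka: 10:00–10:45, 11:45–11:55, 13:55–14:10.
Yolanda ∩ Ravi ∩ Emeka ∩ Diego: 10:00–10:40, 11:45–11:55.
Total common minutes: 40 + 10 = 50.

50 minutes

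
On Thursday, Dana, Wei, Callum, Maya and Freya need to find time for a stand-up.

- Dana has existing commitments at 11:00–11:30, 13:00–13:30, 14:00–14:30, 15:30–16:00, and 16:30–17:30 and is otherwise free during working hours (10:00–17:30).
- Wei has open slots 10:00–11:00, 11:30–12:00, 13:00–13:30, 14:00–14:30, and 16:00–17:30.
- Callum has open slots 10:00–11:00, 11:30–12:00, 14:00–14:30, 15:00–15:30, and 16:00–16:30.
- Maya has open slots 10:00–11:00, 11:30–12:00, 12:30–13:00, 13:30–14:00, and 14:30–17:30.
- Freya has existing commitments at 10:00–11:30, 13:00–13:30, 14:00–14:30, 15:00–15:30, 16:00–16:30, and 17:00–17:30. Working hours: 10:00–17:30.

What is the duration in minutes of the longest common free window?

Dana free within 10:00–17:30: 10:00–11:00, 11:30–13:00, 13:30–14:00, 14:30–15:30, 16:00–16:30.
Freya free within 10:00–17:30: 11:30–13:00, 13:30–14:00, 14:30–15:00, 15:30–16:00, 16:30–17:00.
Dana ∩ Wei: 10:00–11:00, 11:30–12:00, 16:00–16:30.
Dana ∩ Wei ∩ Callum: 10:00–11:00, 11:30–12:00, 16:00–16:30.
Dana ∩ Wei ∩ Callum ∩ Maya: 10:00–11:00, 11:30–12:00, 16:00–16:30.
Dana ∩ Wei ∩ Callum ∩ Maya ∩ Freya: 11:30–12:00.
Single common window of 30 minutes.

30 minutes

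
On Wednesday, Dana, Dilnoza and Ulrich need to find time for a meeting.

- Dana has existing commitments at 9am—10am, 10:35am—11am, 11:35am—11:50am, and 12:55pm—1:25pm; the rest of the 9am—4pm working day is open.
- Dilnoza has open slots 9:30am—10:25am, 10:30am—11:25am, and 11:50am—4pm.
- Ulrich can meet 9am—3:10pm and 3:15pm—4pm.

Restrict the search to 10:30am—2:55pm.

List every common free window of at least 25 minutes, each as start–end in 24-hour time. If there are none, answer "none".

Dana free within 09:00–16:00: 10:00–10:35, 11:00–11:35, 11:50–12:55, 13:25–16:00.
Dana ∩ Dilnoza: 10:00–10:25, 10:30–10:35, 11:00–11:25, 11:50–12:55, 13:25–16:00.
Dana ∩ Dilnoza ∩ Ulrich: 10:00–10:25, 10:30–10:35, 11:00–11:25, 11:50–12:55, 13:25–15:10, 15:15–16:00.
Restricted to 10:30–14:55: 10:30–10:35, 11:00–11:25, 11:50–12:55, 13:25–14:55.
Windows ≥ 25 min: 11:00–11:25, 11:50–12:55, 13:25–14:55.

11:00–11:25, 11:50–12:55, 13:25–14:55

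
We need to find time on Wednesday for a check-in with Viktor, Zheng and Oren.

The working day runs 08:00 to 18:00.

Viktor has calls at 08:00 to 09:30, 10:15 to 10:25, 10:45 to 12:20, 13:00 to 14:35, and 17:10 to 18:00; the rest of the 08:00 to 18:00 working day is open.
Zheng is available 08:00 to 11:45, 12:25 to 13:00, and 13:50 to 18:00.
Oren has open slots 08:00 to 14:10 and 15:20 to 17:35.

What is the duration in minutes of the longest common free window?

Viktor free within 08:00–18:00: 09:30–10:15, 10:25–10:45, 12:20–13:00, 14:35–17:10.
Viktor ∩ Zheng: 09:30–10:15, 10:25–10:45, 12:25–13:00, 14:35–17:10.
Viktor ∩ Zheng ∩ Oren: 09:30–10:15, 10:25–10:45, 12:25–13:00, 15:20–17:10.
Common window lengths: 45, 20, 35, 110 min; longest is 110.

110 minutes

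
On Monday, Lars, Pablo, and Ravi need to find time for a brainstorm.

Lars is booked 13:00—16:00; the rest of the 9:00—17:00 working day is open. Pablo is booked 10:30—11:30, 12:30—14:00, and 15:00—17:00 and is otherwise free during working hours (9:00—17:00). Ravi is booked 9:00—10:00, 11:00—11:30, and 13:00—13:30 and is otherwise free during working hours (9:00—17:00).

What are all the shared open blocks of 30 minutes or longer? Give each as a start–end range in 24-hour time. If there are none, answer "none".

10:00–10:30, 11:30–12:30

Lars free within 09:00–17:00: 09:00–13:00, 16:00–17:00.
Pablo free within 09:00–17:00: 09:00–10:30, 11:30–12:30, 14:00–15:00.
Ravi free within 09:00–17:00: 10:00–11:00, 11:30–13:00, 13:30–17:00.
Lars ∩ Pablo: 09:00–10:30, 11:30–12:30.
Lars ∩ Pablo ∩ Ravi: 10:00–10:30, 11:30–12:30.
Windows ≥ 30 min: 10:00–10:30, 11:30–12:30.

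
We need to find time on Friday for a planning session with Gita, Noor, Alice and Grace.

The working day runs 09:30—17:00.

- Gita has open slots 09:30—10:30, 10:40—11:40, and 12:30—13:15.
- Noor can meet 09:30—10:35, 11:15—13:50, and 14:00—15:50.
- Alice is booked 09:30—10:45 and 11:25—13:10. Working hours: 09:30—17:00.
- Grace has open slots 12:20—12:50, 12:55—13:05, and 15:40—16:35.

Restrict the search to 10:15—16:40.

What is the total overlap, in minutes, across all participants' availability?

0 minutes

Alice free within 09:30–17:00: 10:45–11:25, 13:10–17:00.
Gita ∩ Noor: 09:30–10:30, 11:15–11:40, 12:30–13:15.
Gita ∩ Noor ∩ Alice: 11:15–11:25, 13:10–13:15.
Gita ∩ Noor ∩ Alice ∩ Grace: (none).
Restricted to 10:15–16:40: (none).
Total common minutes: 0.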